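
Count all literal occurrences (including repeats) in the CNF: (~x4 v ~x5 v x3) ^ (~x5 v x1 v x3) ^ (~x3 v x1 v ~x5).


Clause lengths: 3, 3, 3.
Sum = 3 + 3 + 3 = 9.

9


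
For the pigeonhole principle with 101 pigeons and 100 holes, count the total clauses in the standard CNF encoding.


The PHP encoding has two parts:
1) At-least-one-hole clauses: 101 (one per pigeon, each with 100 literals).
2) At-most-one-pigeon-per-hole clauses: 100 holes * C(101,2) = 100 * 5050 = 505000.
Total clauses = 101 + 505000 = 505101.

505101


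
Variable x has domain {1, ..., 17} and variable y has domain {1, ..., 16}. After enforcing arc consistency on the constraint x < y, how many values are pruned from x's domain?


For the constraint x < y, x needs a supporting value in y's domain.
x can be at most 15 (one less than y's maximum).
Valid x values from domain: 15 out of 17.
Pruned = 17 - 15 = 2.

2


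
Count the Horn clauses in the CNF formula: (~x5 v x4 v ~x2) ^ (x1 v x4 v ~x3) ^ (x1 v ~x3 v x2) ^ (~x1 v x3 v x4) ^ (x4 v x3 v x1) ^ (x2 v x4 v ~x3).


A Horn clause has at most one positive literal.
Clause 1: 1 positive lit(s) -> Horn
Clause 2: 2 positive lit(s) -> not Horn
Clause 3: 2 positive lit(s) -> not Horn
Clause 4: 2 positive lit(s) -> not Horn
Clause 5: 3 positive lit(s) -> not Horn
Clause 6: 2 positive lit(s) -> not Horn
Total Horn clauses = 1.

1


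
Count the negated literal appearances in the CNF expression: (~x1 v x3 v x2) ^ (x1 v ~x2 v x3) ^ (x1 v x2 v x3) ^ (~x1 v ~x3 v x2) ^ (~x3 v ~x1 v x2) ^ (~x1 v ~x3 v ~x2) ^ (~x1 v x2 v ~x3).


Scan each clause for negated literals.
Clause 1: 1 negative; Clause 2: 1 negative; Clause 3: 0 negative; Clause 4: 2 negative; Clause 5: 2 negative; Clause 6: 3 negative; Clause 7: 2 negative.
Total negative literal occurrences = 11.

11


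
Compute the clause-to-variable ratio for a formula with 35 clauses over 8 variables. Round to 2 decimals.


Clause-to-variable ratio = clauses / variables.
35 / 8 = 4.38.

4.38


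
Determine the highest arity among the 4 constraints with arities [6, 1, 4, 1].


The arities are: 6, 1, 4, 1.
Scan for the maximum value.
Maximum arity = 6.

6


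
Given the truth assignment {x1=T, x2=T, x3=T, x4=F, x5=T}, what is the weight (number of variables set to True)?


The weight is the number of variables assigned True.
True variables: x1, x2, x3, x5.
Weight = 4.

4


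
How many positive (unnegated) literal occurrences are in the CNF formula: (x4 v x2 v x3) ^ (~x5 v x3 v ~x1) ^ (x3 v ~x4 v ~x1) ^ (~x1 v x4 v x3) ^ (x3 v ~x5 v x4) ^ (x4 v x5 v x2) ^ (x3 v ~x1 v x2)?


Scan each clause for unnegated literals.
Clause 1: 3 positive; Clause 2: 1 positive; Clause 3: 1 positive; Clause 4: 2 positive; Clause 5: 2 positive; Clause 6: 3 positive; Clause 7: 2 positive.
Total positive literal occurrences = 14.

14


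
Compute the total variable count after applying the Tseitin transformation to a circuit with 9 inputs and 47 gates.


The Tseitin transformation introduces one auxiliary variable per gate.
Total variables = inputs + gates = 9 + 47 = 56.

56


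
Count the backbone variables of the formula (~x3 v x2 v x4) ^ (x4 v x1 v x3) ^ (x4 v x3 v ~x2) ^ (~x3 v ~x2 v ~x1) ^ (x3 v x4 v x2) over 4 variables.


Find all satisfying assignments: 8 model(s).
Check which variables have the same value in every model.
No variable is fixed across all models.
Backbone size = 0.

0


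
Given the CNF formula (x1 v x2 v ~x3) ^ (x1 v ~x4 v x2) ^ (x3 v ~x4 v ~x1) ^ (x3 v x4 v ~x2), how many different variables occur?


Identify each distinct variable in the formula.
Variables found: x1, x2, x3, x4.
Total distinct variables = 4.

4


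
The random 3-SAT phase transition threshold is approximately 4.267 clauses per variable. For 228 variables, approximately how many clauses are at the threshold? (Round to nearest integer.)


The 3-SAT phase transition occurs at approximately 4.267 clauses per variable.
m = 4.267 * 228 = 972.876.
Rounded to nearest integer: 973.

973


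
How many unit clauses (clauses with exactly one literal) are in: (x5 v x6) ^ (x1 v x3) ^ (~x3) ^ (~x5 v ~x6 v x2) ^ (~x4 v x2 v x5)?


A unit clause contains exactly one literal.
Unit clauses found: (~x3).
Count = 1.

1


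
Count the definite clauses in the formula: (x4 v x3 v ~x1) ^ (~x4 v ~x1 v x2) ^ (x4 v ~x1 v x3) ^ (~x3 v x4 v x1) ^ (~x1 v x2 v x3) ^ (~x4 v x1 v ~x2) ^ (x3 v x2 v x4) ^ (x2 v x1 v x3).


A definite clause has exactly one positive literal.
Clause 1: 2 positive -> not definite
Clause 2: 1 positive -> definite
Clause 3: 2 positive -> not definite
Clause 4: 2 positive -> not definite
Clause 5: 2 positive -> not definite
Clause 6: 1 positive -> definite
Clause 7: 3 positive -> not definite
Clause 8: 3 positive -> not definite
Definite clause count = 2.

2


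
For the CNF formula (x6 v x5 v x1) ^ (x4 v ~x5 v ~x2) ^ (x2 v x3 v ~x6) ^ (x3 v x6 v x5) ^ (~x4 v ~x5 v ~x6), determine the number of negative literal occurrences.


Scan each clause for negated literals.
Clause 1: 0 negative; Clause 2: 2 negative; Clause 3: 1 negative; Clause 4: 0 negative; Clause 5: 3 negative.
Total negative literal occurrences = 6.

6


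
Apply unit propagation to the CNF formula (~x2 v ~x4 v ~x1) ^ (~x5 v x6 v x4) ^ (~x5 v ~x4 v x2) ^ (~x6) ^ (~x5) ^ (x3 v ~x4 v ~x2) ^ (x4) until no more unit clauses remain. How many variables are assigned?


Unit propagation repeatedly assigns the literal in any unit clause, then simplifies.
Assignments in order: x6 = F, x5 = F, x4 = T.
No further unit clauses remain.
Total variables assigned = 3.

3


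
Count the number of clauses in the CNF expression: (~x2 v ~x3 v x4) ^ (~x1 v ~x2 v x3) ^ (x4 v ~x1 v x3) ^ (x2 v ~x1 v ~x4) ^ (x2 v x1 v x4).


Each group enclosed in parentheses joined by ^ is one clause.
Counting the conjuncts: 5 clauses.

5


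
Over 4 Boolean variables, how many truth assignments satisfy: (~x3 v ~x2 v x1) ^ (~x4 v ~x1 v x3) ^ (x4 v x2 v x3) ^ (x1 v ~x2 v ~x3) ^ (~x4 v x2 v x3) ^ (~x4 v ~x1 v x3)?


Enumerate all 16 truth assignments over 4 variables.
Test each against every clause.
Satisfying assignments found: 9.

9


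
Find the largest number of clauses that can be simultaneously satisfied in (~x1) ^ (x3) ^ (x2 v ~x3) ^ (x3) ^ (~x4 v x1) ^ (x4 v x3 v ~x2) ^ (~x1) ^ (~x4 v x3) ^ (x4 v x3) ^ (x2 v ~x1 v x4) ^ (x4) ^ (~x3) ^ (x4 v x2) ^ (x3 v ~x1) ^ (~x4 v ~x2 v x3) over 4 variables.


Enumerate all 16 truth assignments.
For each, count how many of the 15 clauses are satisfied.
The formula is not fully satisfiable, so the maximum is below 15.
Maximum simultaneously satisfiable clauses = 13.

13


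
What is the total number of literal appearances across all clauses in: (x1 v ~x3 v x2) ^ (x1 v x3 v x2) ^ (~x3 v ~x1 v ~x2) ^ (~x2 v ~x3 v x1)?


Clause lengths: 3, 3, 3, 3.
Sum = 3 + 3 + 3 + 3 = 12.

12


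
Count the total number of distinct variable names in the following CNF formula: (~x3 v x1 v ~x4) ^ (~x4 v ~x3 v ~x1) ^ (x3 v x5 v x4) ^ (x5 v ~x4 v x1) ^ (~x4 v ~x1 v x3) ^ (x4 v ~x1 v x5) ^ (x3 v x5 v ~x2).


Identify each distinct variable in the formula.
Variables found: x1, x2, x3, x4, x5.
Total distinct variables = 5.

5


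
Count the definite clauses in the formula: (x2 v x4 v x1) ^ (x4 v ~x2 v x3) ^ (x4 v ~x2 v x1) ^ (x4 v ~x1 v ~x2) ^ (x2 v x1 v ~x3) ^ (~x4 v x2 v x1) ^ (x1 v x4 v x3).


A definite clause has exactly one positive literal.
Clause 1: 3 positive -> not definite
Clause 2: 2 positive -> not definite
Clause 3: 2 positive -> not definite
Clause 4: 1 positive -> definite
Clause 5: 2 positive -> not definite
Clause 6: 2 positive -> not definite
Clause 7: 3 positive -> not definite
Definite clause count = 1.

1


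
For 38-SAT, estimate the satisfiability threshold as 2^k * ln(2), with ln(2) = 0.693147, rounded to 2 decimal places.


Using the asymptotic formula: threshold ~ 2^k * ln(2).
2^38 = 274877906944.
274877906944 * 0.693147 = 190530796564.51.

190530796564.51


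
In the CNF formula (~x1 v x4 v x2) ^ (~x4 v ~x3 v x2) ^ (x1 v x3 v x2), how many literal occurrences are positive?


Scan each clause for unnegated literals.
Clause 1: 2 positive; Clause 2: 1 positive; Clause 3: 3 positive.
Total positive literal occurrences = 6.

6


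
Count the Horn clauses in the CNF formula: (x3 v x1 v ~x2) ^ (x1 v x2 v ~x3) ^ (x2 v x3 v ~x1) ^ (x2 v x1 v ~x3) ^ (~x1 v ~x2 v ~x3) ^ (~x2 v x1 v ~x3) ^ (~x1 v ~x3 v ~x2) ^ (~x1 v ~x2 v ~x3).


A Horn clause has at most one positive literal.
Clause 1: 2 positive lit(s) -> not Horn
Clause 2: 2 positive lit(s) -> not Horn
Clause 3: 2 positive lit(s) -> not Horn
Clause 4: 2 positive lit(s) -> not Horn
Clause 5: 0 positive lit(s) -> Horn
Clause 6: 1 positive lit(s) -> Horn
Clause 7: 0 positive lit(s) -> Horn
Clause 8: 0 positive lit(s) -> Horn
Total Horn clauses = 4.

4


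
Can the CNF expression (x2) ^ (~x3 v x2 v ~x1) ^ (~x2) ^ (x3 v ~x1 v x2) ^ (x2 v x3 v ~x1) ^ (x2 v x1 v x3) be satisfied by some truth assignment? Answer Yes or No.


Check all 8 possible truth assignments.
Number of satisfying assignments found: 0.
The formula is unsatisfiable.

No


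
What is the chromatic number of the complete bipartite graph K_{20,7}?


K_{20,7} is bipartite by definition: the two parts are independent sets, with every edge crossing between them.
Color all vertices in one part with color 1 and all vertices in the other part with color 2.
Since the graph has at least one edge, one color does not suffice.
Chromatic number = 2.

2


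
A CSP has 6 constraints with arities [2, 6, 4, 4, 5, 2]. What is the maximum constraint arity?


The arities are: 2, 6, 4, 4, 5, 2.
Scan for the maximum value.
Maximum arity = 6.

6


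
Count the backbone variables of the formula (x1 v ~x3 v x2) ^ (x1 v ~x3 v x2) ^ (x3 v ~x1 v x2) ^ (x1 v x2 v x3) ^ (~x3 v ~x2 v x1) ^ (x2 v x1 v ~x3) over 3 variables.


Find all satisfying assignments: 4 model(s).
Check which variables have the same value in every model.
No variable is fixed across all models.
Backbone size = 0.

0


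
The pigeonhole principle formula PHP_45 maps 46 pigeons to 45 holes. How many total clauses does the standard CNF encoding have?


The PHP encoding has two parts:
1) At-least-one-hole clauses: 46 (one per pigeon, each with 45 literals).
2) At-most-one-pigeon-per-hole clauses: 45 holes * C(46,2) = 45 * 1035 = 46575.
Total clauses = 46 + 46575 = 46621.

46621


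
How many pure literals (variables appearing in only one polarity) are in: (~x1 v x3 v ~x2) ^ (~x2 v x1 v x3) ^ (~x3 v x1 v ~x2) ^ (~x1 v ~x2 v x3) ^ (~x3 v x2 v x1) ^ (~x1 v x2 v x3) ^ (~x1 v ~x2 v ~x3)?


A pure literal appears in only one polarity across all clauses.
No pure literals found.
Count = 0.

0


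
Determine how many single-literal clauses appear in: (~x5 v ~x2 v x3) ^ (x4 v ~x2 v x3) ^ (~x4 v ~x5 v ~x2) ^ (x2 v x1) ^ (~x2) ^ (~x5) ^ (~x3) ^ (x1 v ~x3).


A unit clause contains exactly one literal.
Unit clauses found: (~x2), (~x5), (~x3).
Count = 3.

3


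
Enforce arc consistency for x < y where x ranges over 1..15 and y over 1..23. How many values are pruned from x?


For the constraint x < y, x needs a supporting value in y's domain.
x can be at most 22 (one less than y's maximum).
Valid x values from domain: 15 out of 15.
Pruned = 15 - 15 = 0.

0


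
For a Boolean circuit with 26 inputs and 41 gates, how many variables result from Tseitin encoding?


The Tseitin transformation introduces one auxiliary variable per gate.
Total variables = inputs + gates = 26 + 41 = 67.

67


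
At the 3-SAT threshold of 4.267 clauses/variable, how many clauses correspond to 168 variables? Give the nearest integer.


The 3-SAT phase transition occurs at approximately 4.267 clauses per variable.
m = 4.267 * 168 = 716.856.
Rounded to nearest integer: 717.

717


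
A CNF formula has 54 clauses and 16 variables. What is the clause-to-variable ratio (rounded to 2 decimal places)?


Clause-to-variable ratio = clauses / variables.
54 / 16 = 3.38.

3.38


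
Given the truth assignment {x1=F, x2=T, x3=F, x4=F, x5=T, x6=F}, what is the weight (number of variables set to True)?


The weight is the number of variables assigned True.
True variables: x2, x5.
Weight = 2.

2


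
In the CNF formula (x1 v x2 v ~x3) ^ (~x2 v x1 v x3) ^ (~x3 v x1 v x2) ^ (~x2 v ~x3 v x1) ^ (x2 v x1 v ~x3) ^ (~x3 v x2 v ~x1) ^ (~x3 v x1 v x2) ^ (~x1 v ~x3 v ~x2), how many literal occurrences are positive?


Scan each clause for unnegated literals.
Clause 1: 2 positive; Clause 2: 2 positive; Clause 3: 2 positive; Clause 4: 1 positive; Clause 5: 2 positive; Clause 6: 1 positive; Clause 7: 2 positive; Clause 8: 0 positive.
Total positive literal occurrences = 12.

12


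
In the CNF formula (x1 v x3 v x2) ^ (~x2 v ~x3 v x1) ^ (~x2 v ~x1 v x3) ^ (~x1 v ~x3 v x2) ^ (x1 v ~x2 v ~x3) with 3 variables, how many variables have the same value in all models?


Find all satisfying assignments: 4 model(s).
Check which variables have the same value in every model.
No variable is fixed across all models.
Backbone size = 0.

0


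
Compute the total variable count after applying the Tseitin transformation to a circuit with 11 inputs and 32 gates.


The Tseitin transformation introduces one auxiliary variable per gate.
Total variables = inputs + gates = 11 + 32 = 43.

43


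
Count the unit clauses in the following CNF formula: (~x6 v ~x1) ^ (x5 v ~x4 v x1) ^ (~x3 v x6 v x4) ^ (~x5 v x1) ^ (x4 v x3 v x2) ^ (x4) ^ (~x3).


A unit clause contains exactly one literal.
Unit clauses found: (x4), (~x3).
Count = 2.

2


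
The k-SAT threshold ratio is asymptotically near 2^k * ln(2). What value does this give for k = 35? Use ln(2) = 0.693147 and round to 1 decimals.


Using the asymptotic formula: threshold ~ 2^k * ln(2).
2^35 = 34359738368.
34359738368 * 0.693147 = 23816349570.6.

23816349570.6


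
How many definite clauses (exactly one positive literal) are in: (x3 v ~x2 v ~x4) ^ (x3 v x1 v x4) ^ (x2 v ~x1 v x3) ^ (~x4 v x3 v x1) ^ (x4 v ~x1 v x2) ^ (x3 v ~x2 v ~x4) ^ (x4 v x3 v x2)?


A definite clause has exactly one positive literal.
Clause 1: 1 positive -> definite
Clause 2: 3 positive -> not definite
Clause 3: 2 positive -> not definite
Clause 4: 2 positive -> not definite
Clause 5: 2 positive -> not definite
Clause 6: 1 positive -> definite
Clause 7: 3 positive -> not definite
Definite clause count = 2.

2


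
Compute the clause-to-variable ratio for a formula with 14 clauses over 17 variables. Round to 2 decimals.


Clause-to-variable ratio = clauses / variables.
14 / 17 = 0.82.

0.82


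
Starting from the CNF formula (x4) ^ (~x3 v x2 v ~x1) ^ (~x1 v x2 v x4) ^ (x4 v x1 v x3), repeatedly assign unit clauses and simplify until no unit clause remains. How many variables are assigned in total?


Unit propagation repeatedly assigns the literal in any unit clause, then simplifies.
Assignments in order: x4 = T.
No further unit clauses remain.
Total variables assigned = 1.

1


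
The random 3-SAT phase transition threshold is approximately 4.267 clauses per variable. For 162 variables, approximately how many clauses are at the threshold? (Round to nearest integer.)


The 3-SAT phase transition occurs at approximately 4.267 clauses per variable.
m = 4.267 * 162 = 691.254.
Rounded to nearest integer: 691.

691


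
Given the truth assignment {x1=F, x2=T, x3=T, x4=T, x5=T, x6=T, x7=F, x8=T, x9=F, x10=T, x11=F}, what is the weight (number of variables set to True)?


The weight is the number of variables assigned True.
True variables: x2, x3, x4, x5, x6, x8, x10.
Weight = 7.

7


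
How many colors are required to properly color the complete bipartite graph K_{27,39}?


K_{27,39} is bipartite by definition: the two parts are independent sets, with every edge crossing between them.
Color all vertices in one part with color 1 and all vertices in the other part with color 2.
Since the graph has at least one edge, one color does not suffice.
Chromatic number = 2.

2


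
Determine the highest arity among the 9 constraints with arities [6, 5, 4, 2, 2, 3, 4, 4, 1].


The arities are: 6, 5, 4, 2, 2, 3, 4, 4, 1.
Scan for the maximum value.
Maximum arity = 6.

6


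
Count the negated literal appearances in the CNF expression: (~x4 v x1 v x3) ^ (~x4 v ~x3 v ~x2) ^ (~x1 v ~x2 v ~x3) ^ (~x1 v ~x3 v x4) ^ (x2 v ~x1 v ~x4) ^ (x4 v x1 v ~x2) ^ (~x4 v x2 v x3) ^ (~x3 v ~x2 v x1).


Scan each clause for negated literals.
Clause 1: 1 negative; Clause 2: 3 negative; Clause 3: 3 negative; Clause 4: 2 negative; Clause 5: 2 negative; Clause 6: 1 negative; Clause 7: 1 negative; Clause 8: 2 negative.
Total negative literal occurrences = 15.

15


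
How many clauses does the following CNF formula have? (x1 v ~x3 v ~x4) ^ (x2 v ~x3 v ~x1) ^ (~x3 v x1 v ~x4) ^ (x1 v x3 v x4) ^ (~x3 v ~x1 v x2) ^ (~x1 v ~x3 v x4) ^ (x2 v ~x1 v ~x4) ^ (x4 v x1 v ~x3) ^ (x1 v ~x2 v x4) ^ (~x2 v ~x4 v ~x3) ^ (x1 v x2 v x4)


Each group enclosed in parentheses joined by ^ is one clause.
Counting the conjuncts: 11 clauses.

11


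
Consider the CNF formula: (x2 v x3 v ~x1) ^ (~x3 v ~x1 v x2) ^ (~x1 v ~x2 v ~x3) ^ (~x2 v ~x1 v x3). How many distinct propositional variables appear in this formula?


Identify each distinct variable in the formula.
Variables found: x1, x2, x3.
Total distinct variables = 3.

3


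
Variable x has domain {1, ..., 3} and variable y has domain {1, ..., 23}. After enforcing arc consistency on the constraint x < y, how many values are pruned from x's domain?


For the constraint x < y, x needs a supporting value in y's domain.
x can be at most 22 (one less than y's maximum).
Valid x values from domain: 3 out of 3.
Pruned = 3 - 3 = 0.

0


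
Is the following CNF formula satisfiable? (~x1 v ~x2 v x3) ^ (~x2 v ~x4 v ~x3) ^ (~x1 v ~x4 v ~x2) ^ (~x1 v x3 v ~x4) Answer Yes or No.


Check all 16 possible truth assignments.
Number of satisfying assignments found: 11.
The formula is satisfiable.

Yes


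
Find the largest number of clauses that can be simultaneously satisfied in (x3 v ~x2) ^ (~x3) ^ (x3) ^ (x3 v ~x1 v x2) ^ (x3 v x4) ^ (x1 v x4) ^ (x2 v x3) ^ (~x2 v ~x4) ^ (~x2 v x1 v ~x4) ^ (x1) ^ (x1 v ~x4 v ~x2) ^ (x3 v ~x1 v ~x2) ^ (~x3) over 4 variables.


Enumerate all 16 truth assignments.
For each, count how many of the 13 clauses are satisfied.
The formula is not fully satisfiable, so the maximum is below 13.
Maximum simultaneously satisfiable clauses = 11.

11


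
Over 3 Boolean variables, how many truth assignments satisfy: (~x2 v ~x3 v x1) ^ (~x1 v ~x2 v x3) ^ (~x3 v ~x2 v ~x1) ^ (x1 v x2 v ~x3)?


Enumerate all 8 truth assignments over 3 variables.
Test each against every clause.
Satisfying assignments found: 4.

4


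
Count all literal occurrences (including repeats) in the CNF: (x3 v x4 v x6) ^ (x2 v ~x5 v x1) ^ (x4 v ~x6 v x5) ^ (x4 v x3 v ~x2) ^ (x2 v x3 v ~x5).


Clause lengths: 3, 3, 3, 3, 3.
Sum = 3 + 3 + 3 + 3 + 3 = 15.

15


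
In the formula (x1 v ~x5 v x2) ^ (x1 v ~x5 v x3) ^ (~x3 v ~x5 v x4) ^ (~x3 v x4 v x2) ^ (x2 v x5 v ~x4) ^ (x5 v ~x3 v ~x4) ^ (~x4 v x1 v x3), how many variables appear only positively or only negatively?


A pure literal appears in only one polarity across all clauses.
Pure literals: x1 (positive only), x2 (positive only).
Count = 2.

2


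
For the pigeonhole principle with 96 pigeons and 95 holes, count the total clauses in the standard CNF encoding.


The PHP encoding has two parts:
1) At-least-one-hole clauses: 96 (one per pigeon, each with 95 literals).
2) At-most-one-pigeon-per-hole clauses: 95 holes * C(96,2) = 95 * 4560 = 433200.
Total clauses = 96 + 433200 = 433296.

433296


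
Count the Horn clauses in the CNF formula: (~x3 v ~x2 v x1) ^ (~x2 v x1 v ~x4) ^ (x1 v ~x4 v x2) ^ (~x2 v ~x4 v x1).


A Horn clause has at most one positive literal.
Clause 1: 1 positive lit(s) -> Horn
Clause 2: 1 positive lit(s) -> Horn
Clause 3: 2 positive lit(s) -> not Horn
Clause 4: 1 positive lit(s) -> Horn
Total Horn clauses = 3.

3


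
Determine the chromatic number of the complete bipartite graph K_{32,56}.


K_{32,56} is bipartite by definition: the two parts are independent sets, with every edge crossing between them.
Color all vertices in one part with color 1 and all vertices in the other part with color 2.
Since the graph has at least one edge, one color does not suffice.
Chromatic number = 2.

2


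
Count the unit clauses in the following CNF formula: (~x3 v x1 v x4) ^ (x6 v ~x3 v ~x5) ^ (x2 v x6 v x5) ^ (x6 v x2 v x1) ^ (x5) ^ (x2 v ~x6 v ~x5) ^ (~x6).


A unit clause contains exactly one literal.
Unit clauses found: (x5), (~x6).
Count = 2.

2


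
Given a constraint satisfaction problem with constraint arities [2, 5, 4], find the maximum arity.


The arities are: 2, 5, 4.
Scan for the maximum value.
Maximum arity = 5.

5


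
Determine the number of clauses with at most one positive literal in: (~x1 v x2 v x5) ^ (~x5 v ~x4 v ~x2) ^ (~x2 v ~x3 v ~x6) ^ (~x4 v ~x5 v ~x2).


A Horn clause has at most one positive literal.
Clause 1: 2 positive lit(s) -> not Horn
Clause 2: 0 positive lit(s) -> Horn
Clause 3: 0 positive lit(s) -> Horn
Clause 4: 0 positive lit(s) -> Horn
Total Horn clauses = 3.

3


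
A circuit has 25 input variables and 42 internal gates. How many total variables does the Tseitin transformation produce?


The Tseitin transformation introduces one auxiliary variable per gate.
Total variables = inputs + gates = 25 + 42 = 67.

67


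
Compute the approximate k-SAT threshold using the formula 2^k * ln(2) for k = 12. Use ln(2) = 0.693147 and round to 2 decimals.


Using the asymptotic formula: threshold ~ 2^k * ln(2).
2^12 = 4096.
4096 * 0.693147 = 2839.13.

2839.13


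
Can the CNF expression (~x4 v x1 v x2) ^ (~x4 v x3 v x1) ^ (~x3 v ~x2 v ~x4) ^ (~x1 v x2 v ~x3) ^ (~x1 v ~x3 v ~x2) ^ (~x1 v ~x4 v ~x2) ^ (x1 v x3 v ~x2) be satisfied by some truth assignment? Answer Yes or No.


Check all 16 possible truth assignments.
Number of satisfying assignments found: 6.
The formula is satisfiable.

Yes


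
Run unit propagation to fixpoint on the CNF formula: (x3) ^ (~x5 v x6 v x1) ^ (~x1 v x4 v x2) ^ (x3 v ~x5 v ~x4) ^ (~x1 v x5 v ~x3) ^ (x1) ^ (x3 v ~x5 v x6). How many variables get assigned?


Unit propagation repeatedly assigns the literal in any unit clause, then simplifies.
Assignments in order: x3 = T, x1 = T, x5 = T.
No further unit clauses remain.
Total variables assigned = 3.

3


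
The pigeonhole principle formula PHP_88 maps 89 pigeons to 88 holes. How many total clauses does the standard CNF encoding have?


The PHP encoding has two parts:
1) At-least-one-hole clauses: 89 (one per pigeon, each with 88 literals).
2) At-most-one-pigeon-per-hole clauses: 88 holes * C(89,2) = 88 * 3916 = 344608.
Total clauses = 89 + 344608 = 344697.

344697


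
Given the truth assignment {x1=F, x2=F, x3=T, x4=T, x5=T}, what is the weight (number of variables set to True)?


The weight is the number of variables assigned True.
True variables: x3, x4, x5.
Weight = 3.

3


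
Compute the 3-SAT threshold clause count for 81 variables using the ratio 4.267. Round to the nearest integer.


The 3-SAT phase transition occurs at approximately 4.267 clauses per variable.
m = 4.267 * 81 = 345.627.
Rounded to nearest integer: 346.

346


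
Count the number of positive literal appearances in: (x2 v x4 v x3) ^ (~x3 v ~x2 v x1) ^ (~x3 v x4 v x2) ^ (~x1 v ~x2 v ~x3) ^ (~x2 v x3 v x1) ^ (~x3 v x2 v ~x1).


Scan each clause for unnegated literals.
Clause 1: 3 positive; Clause 2: 1 positive; Clause 3: 2 positive; Clause 4: 0 positive; Clause 5: 2 positive; Clause 6: 1 positive.
Total positive literal occurrences = 9.

9


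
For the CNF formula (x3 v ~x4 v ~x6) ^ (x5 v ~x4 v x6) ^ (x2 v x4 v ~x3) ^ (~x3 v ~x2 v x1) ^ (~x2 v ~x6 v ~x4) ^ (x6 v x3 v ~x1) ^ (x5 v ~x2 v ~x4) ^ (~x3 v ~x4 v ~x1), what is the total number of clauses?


Each group enclosed in parentheses joined by ^ is one clause.
Counting the conjuncts: 8 clauses.

8


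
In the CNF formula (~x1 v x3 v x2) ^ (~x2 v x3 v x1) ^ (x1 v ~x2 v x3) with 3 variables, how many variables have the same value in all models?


Find all satisfying assignments: 6 model(s).
Check which variables have the same value in every model.
No variable is fixed across all models.
Backbone size = 0.

0


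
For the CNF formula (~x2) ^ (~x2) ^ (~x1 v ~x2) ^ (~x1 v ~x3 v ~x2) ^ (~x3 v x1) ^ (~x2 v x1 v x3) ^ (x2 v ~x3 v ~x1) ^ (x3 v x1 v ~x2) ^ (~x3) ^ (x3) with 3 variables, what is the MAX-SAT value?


Enumerate all 8 truth assignments.
For each, count how many of the 10 clauses are satisfied.
The formula is not fully satisfiable, so the maximum is below 10.
Maximum simultaneously satisfiable clauses = 9.

9


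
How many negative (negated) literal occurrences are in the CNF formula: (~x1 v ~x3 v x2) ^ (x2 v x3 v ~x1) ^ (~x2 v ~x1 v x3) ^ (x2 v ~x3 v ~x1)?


Scan each clause for negated literals.
Clause 1: 2 negative; Clause 2: 1 negative; Clause 3: 2 negative; Clause 4: 2 negative.
Total negative literal occurrences = 7.

7


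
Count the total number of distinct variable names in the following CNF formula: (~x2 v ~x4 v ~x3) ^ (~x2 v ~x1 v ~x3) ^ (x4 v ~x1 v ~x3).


Identify each distinct variable in the formula.
Variables found: x1, x2, x3, x4.
Total distinct variables = 4.

4


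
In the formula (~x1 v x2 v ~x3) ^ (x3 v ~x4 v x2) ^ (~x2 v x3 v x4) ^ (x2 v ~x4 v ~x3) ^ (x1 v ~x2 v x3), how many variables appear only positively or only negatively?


A pure literal appears in only one polarity across all clauses.
No pure literals found.
Count = 0.

0


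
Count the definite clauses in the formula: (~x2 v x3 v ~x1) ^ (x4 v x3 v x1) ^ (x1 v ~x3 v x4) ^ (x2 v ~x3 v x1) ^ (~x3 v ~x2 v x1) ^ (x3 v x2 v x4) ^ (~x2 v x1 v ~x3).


A definite clause has exactly one positive literal.
Clause 1: 1 positive -> definite
Clause 2: 3 positive -> not definite
Clause 3: 2 positive -> not definite
Clause 4: 2 positive -> not definite
Clause 5: 1 positive -> definite
Clause 6: 3 positive -> not definite
Clause 7: 1 positive -> definite
Definite clause count = 3.

3


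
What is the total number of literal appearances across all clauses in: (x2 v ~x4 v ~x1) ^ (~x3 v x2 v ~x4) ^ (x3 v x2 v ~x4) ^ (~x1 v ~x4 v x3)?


Clause lengths: 3, 3, 3, 3.
Sum = 3 + 3 + 3 + 3 = 12.

12


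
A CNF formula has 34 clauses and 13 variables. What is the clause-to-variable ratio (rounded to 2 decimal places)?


Clause-to-variable ratio = clauses / variables.
34 / 13 = 2.62.

2.62


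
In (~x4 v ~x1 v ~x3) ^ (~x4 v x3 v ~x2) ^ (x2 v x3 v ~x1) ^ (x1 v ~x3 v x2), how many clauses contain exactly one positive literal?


A definite clause has exactly one positive literal.
Clause 1: 0 positive -> not definite
Clause 2: 1 positive -> definite
Clause 3: 2 positive -> not definite
Clause 4: 2 positive -> not definite
Definite clause count = 1.

1


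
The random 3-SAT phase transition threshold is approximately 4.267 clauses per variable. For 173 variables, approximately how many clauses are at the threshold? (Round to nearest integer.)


The 3-SAT phase transition occurs at approximately 4.267 clauses per variable.
m = 4.267 * 173 = 738.191.
Rounded to nearest integer: 738.

738


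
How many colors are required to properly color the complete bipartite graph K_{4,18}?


K_{4,18} is bipartite by definition: the two parts are independent sets, with every edge crossing between them.
Color all vertices in one part with color 1 and all vertices in the other part with color 2.
Since the graph has at least one edge, one color does not suffice.
Chromatic number = 2.

2


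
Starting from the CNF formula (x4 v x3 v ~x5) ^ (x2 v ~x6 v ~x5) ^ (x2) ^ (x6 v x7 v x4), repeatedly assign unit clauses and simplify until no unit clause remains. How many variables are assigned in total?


Unit propagation repeatedly assigns the literal in any unit clause, then simplifies.
Assignments in order: x2 = T.
No further unit clauses remain.
Total variables assigned = 1.

1


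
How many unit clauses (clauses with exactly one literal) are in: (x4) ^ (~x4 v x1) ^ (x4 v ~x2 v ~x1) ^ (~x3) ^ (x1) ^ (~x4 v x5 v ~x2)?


A unit clause contains exactly one literal.
Unit clauses found: (x4), (~x3), (x1).
Count = 3.

3


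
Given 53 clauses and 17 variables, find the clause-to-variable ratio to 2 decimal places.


Clause-to-variable ratio = clauses / variables.
53 / 17 = 3.12.

3.12


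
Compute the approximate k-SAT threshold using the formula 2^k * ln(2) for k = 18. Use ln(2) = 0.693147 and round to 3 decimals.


Using the asymptotic formula: threshold ~ 2^k * ln(2).
2^18 = 262144.
262144 * 0.693147 = 181704.327.

181704.327


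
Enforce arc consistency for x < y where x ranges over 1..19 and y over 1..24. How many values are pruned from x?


For the constraint x < y, x needs a supporting value in y's domain.
x can be at most 23 (one less than y's maximum).
Valid x values from domain: 19 out of 19.
Pruned = 19 - 19 = 0.

0


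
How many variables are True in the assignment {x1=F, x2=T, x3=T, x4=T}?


The weight is the number of variables assigned True.
True variables: x2, x3, x4.
Weight = 3.

3


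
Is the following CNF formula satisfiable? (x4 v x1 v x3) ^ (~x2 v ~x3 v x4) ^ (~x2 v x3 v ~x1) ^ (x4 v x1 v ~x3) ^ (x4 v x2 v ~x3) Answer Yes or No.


Check all 16 possible truth assignments.
Number of satisfying assignments found: 8.
The formula is satisfiable.

Yes


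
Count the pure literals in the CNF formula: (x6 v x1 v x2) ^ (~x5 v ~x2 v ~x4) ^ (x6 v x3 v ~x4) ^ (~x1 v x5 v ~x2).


A pure literal appears in only one polarity across all clauses.
Pure literals: x3 (positive only), x4 (negative only), x6 (positive only).
Count = 3.

3


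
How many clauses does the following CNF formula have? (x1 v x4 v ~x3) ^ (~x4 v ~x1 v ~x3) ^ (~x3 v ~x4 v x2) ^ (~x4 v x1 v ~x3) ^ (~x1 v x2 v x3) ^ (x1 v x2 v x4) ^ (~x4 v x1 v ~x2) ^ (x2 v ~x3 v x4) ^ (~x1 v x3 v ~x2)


Each group enclosed in parentheses joined by ^ is one clause.
Counting the conjuncts: 9 clauses.

9


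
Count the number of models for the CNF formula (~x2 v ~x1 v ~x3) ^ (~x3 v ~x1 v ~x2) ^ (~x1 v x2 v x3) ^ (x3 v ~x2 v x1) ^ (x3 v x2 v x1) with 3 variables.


Enumerate all 8 truth assignments over 3 variables.
Test each against every clause.
Satisfying assignments found: 4.

4


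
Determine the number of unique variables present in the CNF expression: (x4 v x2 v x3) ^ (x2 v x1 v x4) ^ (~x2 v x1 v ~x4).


Identify each distinct variable in the formula.
Variables found: x1, x2, x3, x4.
Total distinct variables = 4.

4


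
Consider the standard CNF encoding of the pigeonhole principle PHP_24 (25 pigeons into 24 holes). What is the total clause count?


The PHP encoding has two parts:
1) At-least-one-hole clauses: 25 (one per pigeon, each with 24 literals).
2) At-most-one-pigeon-per-hole clauses: 24 holes * C(25,2) = 24 * 300 = 7200.
Total clauses = 25 + 7200 = 7225.

7225


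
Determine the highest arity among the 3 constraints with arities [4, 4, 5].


The arities are: 4, 4, 5.
Scan for the maximum value.
Maximum arity = 5.

5


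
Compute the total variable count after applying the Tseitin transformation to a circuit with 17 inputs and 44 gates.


The Tseitin transformation introduces one auxiliary variable per gate.
Total variables = inputs + gates = 17 + 44 = 61.

61


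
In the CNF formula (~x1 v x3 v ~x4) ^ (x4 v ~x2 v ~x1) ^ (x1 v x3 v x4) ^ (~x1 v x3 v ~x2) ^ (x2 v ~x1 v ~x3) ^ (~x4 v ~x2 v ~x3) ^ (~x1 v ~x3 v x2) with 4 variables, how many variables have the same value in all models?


Find all satisfying assignments: 6 model(s).
Check which variables have the same value in every model.
No variable is fixed across all models.
Backbone size = 0.

0


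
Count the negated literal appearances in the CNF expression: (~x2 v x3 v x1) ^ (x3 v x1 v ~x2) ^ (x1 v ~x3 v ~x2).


Scan each clause for negated literals.
Clause 1: 1 negative; Clause 2: 1 negative; Clause 3: 2 negative.
Total negative literal occurrences = 4.

4


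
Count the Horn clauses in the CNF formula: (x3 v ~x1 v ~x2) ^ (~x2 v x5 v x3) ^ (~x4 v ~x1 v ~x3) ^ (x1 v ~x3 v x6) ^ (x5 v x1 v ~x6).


A Horn clause has at most one positive literal.
Clause 1: 1 positive lit(s) -> Horn
Clause 2: 2 positive lit(s) -> not Horn
Clause 3: 0 positive lit(s) -> Horn
Clause 4: 2 positive lit(s) -> not Horn
Clause 5: 2 positive lit(s) -> not Horn
Total Horn clauses = 2.

2


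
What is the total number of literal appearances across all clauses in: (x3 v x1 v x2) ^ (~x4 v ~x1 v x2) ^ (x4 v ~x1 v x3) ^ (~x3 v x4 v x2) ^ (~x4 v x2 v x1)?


Clause lengths: 3, 3, 3, 3, 3.
Sum = 3 + 3 + 3 + 3 + 3 = 15.

15


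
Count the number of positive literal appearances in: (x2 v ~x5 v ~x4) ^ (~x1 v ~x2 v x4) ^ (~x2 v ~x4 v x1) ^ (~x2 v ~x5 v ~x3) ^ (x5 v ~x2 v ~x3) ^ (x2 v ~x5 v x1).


Scan each clause for unnegated literals.
Clause 1: 1 positive; Clause 2: 1 positive; Clause 3: 1 positive; Clause 4: 0 positive; Clause 5: 1 positive; Clause 6: 2 positive.
Total positive literal occurrences = 6.

6


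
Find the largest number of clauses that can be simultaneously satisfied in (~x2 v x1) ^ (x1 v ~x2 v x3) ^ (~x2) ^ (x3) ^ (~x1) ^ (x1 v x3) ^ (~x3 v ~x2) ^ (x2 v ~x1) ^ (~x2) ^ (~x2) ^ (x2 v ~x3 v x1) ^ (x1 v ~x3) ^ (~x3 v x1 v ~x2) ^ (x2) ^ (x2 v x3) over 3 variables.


Enumerate all 8 truth assignments.
For each, count how many of the 15 clauses are satisfied.
The formula is not fully satisfiable, so the maximum is below 15.
Maximum simultaneously satisfiable clauses = 12.

12


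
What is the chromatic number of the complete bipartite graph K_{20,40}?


K_{20,40} is bipartite by definition: the two parts are independent sets, with every edge crossing between them.
Color all vertices in one part with color 1 and all vertices in the other part with color 2.
Since the graph has at least one edge, one color does not suffice.
Chromatic number = 2.

2


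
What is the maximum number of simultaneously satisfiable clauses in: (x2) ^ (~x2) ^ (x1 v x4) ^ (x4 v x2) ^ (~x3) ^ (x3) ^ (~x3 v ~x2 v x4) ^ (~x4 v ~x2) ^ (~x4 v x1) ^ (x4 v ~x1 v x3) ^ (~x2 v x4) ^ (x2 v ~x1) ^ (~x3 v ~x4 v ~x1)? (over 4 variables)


Enumerate all 16 truth assignments.
For each, count how many of the 13 clauses are satisfied.
The formula is not fully satisfiable, so the maximum is below 13.
Maximum simultaneously satisfiable clauses = 10.

10


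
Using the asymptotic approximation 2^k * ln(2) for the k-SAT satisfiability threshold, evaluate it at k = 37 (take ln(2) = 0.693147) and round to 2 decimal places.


Using the asymptotic formula: threshold ~ 2^k * ln(2).
2^37 = 137438953472.
137438953472 * 0.693147 = 95265398282.26.

95265398282.26


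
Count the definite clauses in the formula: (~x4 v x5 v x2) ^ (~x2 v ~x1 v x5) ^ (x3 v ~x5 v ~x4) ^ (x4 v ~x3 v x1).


A definite clause has exactly one positive literal.
Clause 1: 2 positive -> not definite
Clause 2: 1 positive -> definite
Clause 3: 1 positive -> definite
Clause 4: 2 positive -> not definite
Definite clause count = 2.

2


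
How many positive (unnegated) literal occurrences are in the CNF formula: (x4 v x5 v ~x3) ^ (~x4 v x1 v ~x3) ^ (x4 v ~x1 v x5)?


Scan each clause for unnegated literals.
Clause 1: 2 positive; Clause 2: 1 positive; Clause 3: 2 positive.
Total positive literal occurrences = 5.

5


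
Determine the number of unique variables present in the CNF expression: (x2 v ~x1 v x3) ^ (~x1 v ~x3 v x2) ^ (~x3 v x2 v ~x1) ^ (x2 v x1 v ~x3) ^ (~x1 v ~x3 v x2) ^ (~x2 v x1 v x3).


Identify each distinct variable in the formula.
Variables found: x1, x2, x3.
Total distinct variables = 3.

3


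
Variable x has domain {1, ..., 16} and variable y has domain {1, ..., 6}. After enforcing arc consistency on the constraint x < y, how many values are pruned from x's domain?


For the constraint x < y, x needs a supporting value in y's domain.
x can be at most 5 (one less than y's maximum).
Valid x values from domain: 5 out of 16.
Pruned = 16 - 5 = 11.

11


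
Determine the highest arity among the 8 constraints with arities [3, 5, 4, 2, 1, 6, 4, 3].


The arities are: 3, 5, 4, 2, 1, 6, 4, 3.
Scan for the maximum value.
Maximum arity = 6.

6


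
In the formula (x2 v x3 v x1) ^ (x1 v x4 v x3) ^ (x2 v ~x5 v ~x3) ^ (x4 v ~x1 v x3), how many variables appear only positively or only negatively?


A pure literal appears in only one polarity across all clauses.
Pure literals: x2 (positive only), x4 (positive only), x5 (negative only).
Count = 3.

3


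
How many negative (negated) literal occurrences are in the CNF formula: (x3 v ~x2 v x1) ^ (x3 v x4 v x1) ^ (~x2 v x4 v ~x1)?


Scan each clause for negated literals.
Clause 1: 1 negative; Clause 2: 0 negative; Clause 3: 2 negative.
Total negative literal occurrences = 3.

3


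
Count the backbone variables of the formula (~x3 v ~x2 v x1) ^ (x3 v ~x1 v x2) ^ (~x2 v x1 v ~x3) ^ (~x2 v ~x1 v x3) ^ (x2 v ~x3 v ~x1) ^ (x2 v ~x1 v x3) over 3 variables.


Find all satisfying assignments: 4 model(s).
Check which variables have the same value in every model.
No variable is fixed across all models.
Backbone size = 0.

0


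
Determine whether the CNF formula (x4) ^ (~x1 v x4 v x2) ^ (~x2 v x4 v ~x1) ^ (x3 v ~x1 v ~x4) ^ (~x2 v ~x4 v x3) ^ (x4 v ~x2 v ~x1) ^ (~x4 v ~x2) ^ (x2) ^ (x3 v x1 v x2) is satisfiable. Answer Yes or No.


Check all 16 possible truth assignments.
Number of satisfying assignments found: 0.
The formula is unsatisfiable.

No


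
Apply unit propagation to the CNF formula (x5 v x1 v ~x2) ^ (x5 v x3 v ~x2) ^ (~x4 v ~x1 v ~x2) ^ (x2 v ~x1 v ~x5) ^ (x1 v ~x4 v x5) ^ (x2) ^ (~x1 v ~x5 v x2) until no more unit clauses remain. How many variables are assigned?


Unit propagation repeatedly assigns the literal in any unit clause, then simplifies.
Assignments in order: x2 = T.
No further unit clauses remain.
Total variables assigned = 1.

1


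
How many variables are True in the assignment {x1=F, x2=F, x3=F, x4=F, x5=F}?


The weight is the number of variables assigned True.
True variables: none.
Weight = 0.

0


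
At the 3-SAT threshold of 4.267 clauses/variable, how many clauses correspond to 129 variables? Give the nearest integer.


The 3-SAT phase transition occurs at approximately 4.267 clauses per variable.
m = 4.267 * 129 = 550.443.
Rounded to nearest integer: 550.

550


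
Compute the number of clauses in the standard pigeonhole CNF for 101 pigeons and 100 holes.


The PHP encoding has two parts:
1) At-least-one-hole clauses: 101 (one per pigeon, each with 100 literals).
2) At-most-one-pigeon-per-hole clauses: 100 holes * C(101,2) = 100 * 5050 = 505000.
Total clauses = 101 + 505000 = 505101.

505101


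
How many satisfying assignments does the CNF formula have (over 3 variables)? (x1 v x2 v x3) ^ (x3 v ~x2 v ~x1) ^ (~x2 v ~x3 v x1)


Enumerate all 8 truth assignments over 3 variables.
Test each against every clause.
Satisfying assignments found: 5.

5


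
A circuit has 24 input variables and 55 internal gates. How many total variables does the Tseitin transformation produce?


The Tseitin transformation introduces one auxiliary variable per gate.
Total variables = inputs + gates = 24 + 55 = 79.

79


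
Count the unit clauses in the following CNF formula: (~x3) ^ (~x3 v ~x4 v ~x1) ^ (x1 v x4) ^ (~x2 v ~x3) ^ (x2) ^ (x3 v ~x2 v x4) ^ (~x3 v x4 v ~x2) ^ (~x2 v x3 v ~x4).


A unit clause contains exactly one literal.
Unit clauses found: (~x3), (x2).
Count = 2.

2


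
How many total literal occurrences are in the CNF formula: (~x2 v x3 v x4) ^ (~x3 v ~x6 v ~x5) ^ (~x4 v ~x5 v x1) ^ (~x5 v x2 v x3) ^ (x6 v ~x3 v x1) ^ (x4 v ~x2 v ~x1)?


Clause lengths: 3, 3, 3, 3, 3, 3.
Sum = 3 + 3 + 3 + 3 + 3 + 3 = 18.

18


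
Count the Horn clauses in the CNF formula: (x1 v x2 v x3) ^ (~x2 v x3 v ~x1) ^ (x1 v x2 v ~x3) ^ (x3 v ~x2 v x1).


A Horn clause has at most one positive literal.
Clause 1: 3 positive lit(s) -> not Horn
Clause 2: 1 positive lit(s) -> Horn
Clause 3: 2 positive lit(s) -> not Horn
Clause 4: 2 positive lit(s) -> not Horn
Total Horn clauses = 1.

1
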